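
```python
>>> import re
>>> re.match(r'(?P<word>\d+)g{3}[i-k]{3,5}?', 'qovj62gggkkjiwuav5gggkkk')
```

`match` is anchored at position 0; if the pattern doesn't fit there, it returns None.
Here the string doesn't start with a match, so the call returns None.

None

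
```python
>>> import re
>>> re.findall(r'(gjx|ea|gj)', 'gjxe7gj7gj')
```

Branches in `(...|...)` are attempted left-to-right; the first branch that allows the whole pattern to succeed is taken.
Because there's exactly one group, `findall` drops the full match and keeps group 1 from each hit.

['gjx', 'gj', 'gj']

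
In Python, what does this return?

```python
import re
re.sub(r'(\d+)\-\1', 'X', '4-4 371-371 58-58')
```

After group 1 captures some text, `\1` only succeeds where that same text appears again.
Matches: at [0:3] → '4-4'; at [4:11] → '371-371'; at [12:17] → '58-58'.
Every occurrence is swapped for 'X'.

'X X X'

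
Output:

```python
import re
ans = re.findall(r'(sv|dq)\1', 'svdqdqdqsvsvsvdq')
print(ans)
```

After group 1 captures some text, `\1` only succeeds where that same text appears again.
Walking the string: at [2:6] match 'dqdq', group 1 = 'dq'; at [8:12] match 'svsv', group 1 = 'sv'.
One capturing group, so `findall` returns just the captured substring from each match — 2 in all.

['dq', 'sv']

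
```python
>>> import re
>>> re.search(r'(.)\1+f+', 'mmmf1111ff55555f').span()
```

(0, 4)

`\1` has to match the exact text group 1 already captured.
`re.search` scans for the first position where the pattern succeeds.
The match spans [0:4] → 'mmmf'.
Captured: group 1 = 'm'.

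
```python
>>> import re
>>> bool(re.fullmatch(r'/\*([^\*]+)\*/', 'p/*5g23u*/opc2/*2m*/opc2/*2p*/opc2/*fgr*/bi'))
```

False

`fullmatch` succeeds only if the pattern covers the string from start to end.
Here the pattern can't cover the whole string, so the call returns None, and `bool(None)` is False.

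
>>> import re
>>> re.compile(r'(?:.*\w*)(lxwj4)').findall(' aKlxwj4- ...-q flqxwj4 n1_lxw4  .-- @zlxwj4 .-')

The pattern matches zero or more of any character, then zero or more of a word character (non-capturing group); then the literal 'lx', then the literal 'wj4' (captured).
Walking the string: at [0:44] match ' aKlxwj4- ...-q flqxwj4 n1_lxw4  .-- @zlxwj4', group 1 = 'lxwj4'.
With a single group, `findall` returns only what that group captured — 1 item.

['lxwj4']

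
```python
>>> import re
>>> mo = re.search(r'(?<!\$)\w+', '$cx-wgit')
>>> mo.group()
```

'x'

A negative assertion filters positions out without eating any characters.
`search` walks the string left to right and returns the first match it finds.
The match spans [2:3] → 'x'.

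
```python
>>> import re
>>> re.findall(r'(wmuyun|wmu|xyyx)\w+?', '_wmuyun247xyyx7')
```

['wmuyun', 'xyyx']

Branches in `(...|...)` are attempted left-to-right; the first branch that allows the whole pattern to succeed is taken.
`findall` collects group 1 from each match (2 total).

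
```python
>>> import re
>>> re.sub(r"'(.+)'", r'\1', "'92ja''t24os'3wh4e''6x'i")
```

"92ja''t24os'3wh4e''6xi"

Matches: at [0:23] → "'92ja''t24os'3wh4e''6x'".
Each match is replaced using the text its own group 1 captured.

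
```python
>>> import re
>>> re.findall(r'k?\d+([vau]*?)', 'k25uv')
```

['']

This matches optionally a literal 'k'; then one or more of a digit; then zero or more of one of [vau] (lazy) (captured).
Walking the string: at [0:3] match 'k25', group 1 = ''.
One capturing group, so `findall` returns just the captured substring from the one match — 1 in all.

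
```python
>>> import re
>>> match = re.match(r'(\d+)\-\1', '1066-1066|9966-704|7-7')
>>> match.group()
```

'1066-1066'

After group 1 captures some text, `\1` only succeeds where that same text appears again.
`match` is anchored at position 0; if the pattern doesn't fit there, it returns None.
The match spans [0:9] → '1066-1066'.
Captured: group 1 = '1066'.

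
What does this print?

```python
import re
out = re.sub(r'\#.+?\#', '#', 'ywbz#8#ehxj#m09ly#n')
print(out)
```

A `+?`/`*?`/`{m,n}?` starts at its minimum and grows only as far as needed for what follows to match.
Matches: at [4:7] → '#8#'; at [11:18] → '#m09ly#'.
Every occurrence is swapped for '#'.

ywbz#ehxj#n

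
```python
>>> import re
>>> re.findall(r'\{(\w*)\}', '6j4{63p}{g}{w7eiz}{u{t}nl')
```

['63p', 'g', 'w7eiz', 't']

One capturing group, so `findall` returns just the captured substring from each match — 4 in all.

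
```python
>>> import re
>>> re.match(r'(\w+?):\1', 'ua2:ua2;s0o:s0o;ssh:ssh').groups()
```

('ua2',)

The backreference `\1` re-matches whatever the first group consumed, character for character.
`match` is anchored at position 0; if the pattern doesn't fit there, it returns None.
The match spans [0:7] → 'ua2:ua2'.
Captured: group 1 = 'ua2'.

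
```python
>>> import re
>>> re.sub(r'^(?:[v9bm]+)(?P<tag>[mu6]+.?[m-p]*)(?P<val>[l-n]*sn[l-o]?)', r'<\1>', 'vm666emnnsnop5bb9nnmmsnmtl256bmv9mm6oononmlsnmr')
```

Pattern: anchored at the start of the string; then one or more of one of [v9bm] (non-capturing group); then one or more of one of [mu6], then optionally any character, then zero or more of a character in [m-p] (captured as 'tag'); then zero or more of a character in [l-n], then the literal 'sn', then optionally a character in [l-o] (captured as 'val').
Matches: at [0:12] → 'vm666emnnsno'.
The replacement refers to a captured group, so each match is rewritten using its own captured text.

'<666emnn>p5bb9nnmmsnmtl256bmv9mm6oononmlsnmr'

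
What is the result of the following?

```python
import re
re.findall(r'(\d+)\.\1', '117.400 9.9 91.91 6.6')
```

After group 1 captures some text, `\1` only succeeds where that same text appears again.
Walking the string: at [8:11] match '9.9', group 1 = '9'; at [12:17] match '91.91', group 1 = '91'; at [18:21] match '6.6', group 1 = '6'.
Because there's exactly one group, `findall` drops the full match and keeps group 1 from each hit.

['9', '91', '6']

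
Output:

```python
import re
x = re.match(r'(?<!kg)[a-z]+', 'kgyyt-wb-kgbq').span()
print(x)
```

(0, 5)

Because the assertion is negative and zero-width, positions next to the forbidden text are skipped.
`match` is anchored at position 0; if the pattern doesn't fit there, it returns None.
The match spans [0:5] → 'kgyyt'.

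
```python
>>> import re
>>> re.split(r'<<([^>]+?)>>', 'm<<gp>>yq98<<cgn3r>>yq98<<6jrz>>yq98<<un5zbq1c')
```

Matches to split on: at [1:7] → '<<gp>>'; at [11:20] → '<<cgn3r>>'; at [24:32] → '<<6jrz>>'.
Because the pattern has a capturing group, `split` also inserts each captured text between the pieces.

['m', 'gp', 'yq98', 'cgn3r', 'yq98', '6jrz', 'yq98<<un5zbq1c']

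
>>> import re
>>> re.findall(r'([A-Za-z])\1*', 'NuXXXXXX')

['N', 'u', 'X']

A backreference is literal: `\1` must see the identical characters the first group matched.
Scanning left to right: at [0:1] match 'N', group 1 = 'N'; at [1:2] match 'u', group 1 = 'u'; at [2:8] match 'XXXXXX', group 1 = 'X'.
With a single group, `findall` returns only what that group captured — 3 items.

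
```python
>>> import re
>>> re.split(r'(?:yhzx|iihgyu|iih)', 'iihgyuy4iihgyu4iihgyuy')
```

Branches in `(...|...)` are attempted left-to-right; the first branch that allows the whole pattern to succeed is taken.
Splitting on the pattern gives 4 pieces.

['', 'y4', '4', 'y']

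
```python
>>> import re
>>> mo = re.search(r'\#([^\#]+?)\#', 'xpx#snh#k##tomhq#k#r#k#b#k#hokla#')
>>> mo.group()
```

`re.search` tries every starting position until one works.
The match spans [3:8] → '#snh#'.
Captured: group 1 = 'snh'.

'#snh#'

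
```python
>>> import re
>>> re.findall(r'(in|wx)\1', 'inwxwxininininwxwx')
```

['wx', 'in', 'in', 'wx']

After group 1 captures some text, `\1` only succeeds where that same text appears again.
Walking the string: at [2:6] match 'wxwx', group 1 = 'wx'; at [6:10] match 'inin', group 1 = 'in'; at [10:14] match 'inin', group 1 = 'in'; at [14:18] match 'wxwx', group 1 = 'wx'.
`findall` collects group 1 from each match (4 total).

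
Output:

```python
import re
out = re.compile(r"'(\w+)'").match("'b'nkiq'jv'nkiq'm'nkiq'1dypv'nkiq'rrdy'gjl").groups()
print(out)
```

With `match`, the pattern is implicitly anchored at the beginning.
The match spans [0:3] → "'b'".
Captured: group 1 = 'b'.

('b',)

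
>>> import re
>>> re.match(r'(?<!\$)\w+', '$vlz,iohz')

None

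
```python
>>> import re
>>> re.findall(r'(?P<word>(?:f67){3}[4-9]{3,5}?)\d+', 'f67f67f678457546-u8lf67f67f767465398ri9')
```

With a single group, `findall` returns only what that group captured — 1 item.

['f67f67f67845']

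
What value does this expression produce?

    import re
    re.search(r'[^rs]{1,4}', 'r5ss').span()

(1, 2)

The match spans [1:2] → '5'.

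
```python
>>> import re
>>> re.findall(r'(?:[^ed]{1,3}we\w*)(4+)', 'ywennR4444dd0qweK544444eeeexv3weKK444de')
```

Pattern: 1 to 3 of any character except [ed], then the literal 'we', then zero or more of a word character (non-capturing group); then one or more of a literal '4' (captured).
Matches: at [0:37] match 'ywennR4444dd0qweK544444eeeexv3weKK444', group 1 = '4'.
One capturing group, so `findall` returns just the captured substring from the one match — 1 in all.

['4']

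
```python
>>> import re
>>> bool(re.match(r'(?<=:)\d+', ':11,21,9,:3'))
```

`re.match` only tries the pattern at the start of the string.
Here the pattern fails at index 0, so the call returns None, and `bool(None)` is False.

False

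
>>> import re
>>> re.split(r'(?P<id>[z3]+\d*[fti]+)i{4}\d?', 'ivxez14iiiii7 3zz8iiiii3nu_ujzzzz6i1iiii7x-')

['ivxe', 'z14i', ' ', '3zz8i', 'nu_ujzzzz6i1iiii7x-']

Pattern: one or more of one of [z3], then zero or more of a digit, then one or more of one of [fti] (captured as 'id'); then exactly 4 of a literal 'i', then optionally a digit.
Matches to split on: at [4:13] → 'z14iiiii7'; at [14:24] → '3zz8iiiii3'.
With a capturing group present, the delimiter's captured portion is kept in the result list.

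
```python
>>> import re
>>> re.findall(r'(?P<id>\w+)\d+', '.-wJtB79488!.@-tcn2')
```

['wJtB7948', 'tcn']

`findall` collects group 1 from each match (2 total).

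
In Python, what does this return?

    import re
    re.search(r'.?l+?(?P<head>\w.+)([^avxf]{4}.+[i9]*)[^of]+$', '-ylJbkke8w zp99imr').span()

Pattern: optionally any character, then one or more of a literal 'l' (lazy); then a word character, then one or more of any character (captured as 'head'); then exactly 4 of any character except [avxf], then one or more of any character, then zero or more of one of [i9] (captured); then one or more of any character except [of]; then anchored at the end.
The match spans [1:18] → 'ylJbkke8w zp99imr'.

(1, 18)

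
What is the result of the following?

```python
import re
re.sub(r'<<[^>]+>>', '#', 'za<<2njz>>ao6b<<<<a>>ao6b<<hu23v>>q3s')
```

'za#ao6b#ao6b#q3s'

`sub` substitutes '#' at each match site.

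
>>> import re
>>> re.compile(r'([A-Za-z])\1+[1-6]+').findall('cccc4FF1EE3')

['c', 'F', 'E']

A backreference is literal: `\1` must see the identical characters the first group matched.
With a single group, `findall` returns only what that group captured — 3 items.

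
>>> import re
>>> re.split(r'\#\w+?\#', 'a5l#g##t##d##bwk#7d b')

['a5l', '', '', '', '7d b']

The string is cut at each match, leaving 5 pieces.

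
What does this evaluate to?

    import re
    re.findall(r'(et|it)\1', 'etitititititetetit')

['it', 'it', 'et']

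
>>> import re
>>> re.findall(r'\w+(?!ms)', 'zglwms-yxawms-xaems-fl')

['zglwms', 'yxawms', 'xaems', 'fl']

The negative lookahead/lookbehind blocks any match where the forbidden context is present.
Walking the string: at [0:6] → 'zglwms'; at [7:13] → 'yxawms'; at [14:19] → 'xaems'; at [20:22] → 'fl'.
`findall` yields the raw match text (4 of them) because the pattern has no groups.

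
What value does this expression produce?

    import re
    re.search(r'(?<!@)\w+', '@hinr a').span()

`(?!…)`/`(?<!…)` only lets a position through if the neighbouring text does NOT match; no characters are consumed.
`search` walks the string left to right and returns the first match it finds.
The match spans [2:5] → 'inr'.

(2, 5)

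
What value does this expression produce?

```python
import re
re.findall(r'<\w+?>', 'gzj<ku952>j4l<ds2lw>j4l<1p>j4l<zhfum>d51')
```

['<ku952>', '<ds2lw>', '<1p>', '<zhfum>']

Walking the string: at [3:10] → '<ku952>'; at [13:20] → '<ds2lw>'; at [23:27] → '<1p>'; at [30:37] → '<zhfum>'.
`findall` yields the raw match text (4 of them) because the pattern has no groups.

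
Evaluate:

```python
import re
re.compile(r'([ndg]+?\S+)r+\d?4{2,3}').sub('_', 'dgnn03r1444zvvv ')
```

This matches one or more of one of [ndg] (lazy), then one or more of a non-whitespace character (captured); then one or more of a literal 'r'; then optionally a digit, then 2 to 3 of the literal '4'.
Matches: at [0:11] → 'dgnn03r1444'.
Every occurrence is swapped for '_'.

'_zvvv '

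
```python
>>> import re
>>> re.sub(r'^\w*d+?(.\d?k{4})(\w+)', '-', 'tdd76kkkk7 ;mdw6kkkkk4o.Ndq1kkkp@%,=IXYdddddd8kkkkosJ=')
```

This matches anchored at the start of the string; then zero or more of a word character, then one or more of the literal 'd' (lazy); then any character, then optionally a digit, then exactly 4 of the literal 'k' (captured); then one or more of a word character (captured).
Each match is replaced by '-'.

'- ;mdw6kkkkk4o.Ndq1kkkp@%,=IXYdddddd8kkkkosJ='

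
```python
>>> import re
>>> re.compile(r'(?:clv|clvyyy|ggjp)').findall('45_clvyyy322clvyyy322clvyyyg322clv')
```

['clv', 'clv', 'clv', 'clv']

Branches in `(...|...)` are attempted left-to-right; the first branch that allows the whole pattern to succeed is taken.
No capturing groups, so `findall` returns the 4 full match strings.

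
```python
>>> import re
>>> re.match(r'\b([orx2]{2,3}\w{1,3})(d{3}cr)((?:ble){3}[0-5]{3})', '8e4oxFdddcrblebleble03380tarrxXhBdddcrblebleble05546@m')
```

None

With `match`, the pattern is implicitly anchored at the beginning.
Here the pattern fails at index 0, so the call returns None.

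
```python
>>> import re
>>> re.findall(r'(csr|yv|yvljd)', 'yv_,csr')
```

['yv', 'csr']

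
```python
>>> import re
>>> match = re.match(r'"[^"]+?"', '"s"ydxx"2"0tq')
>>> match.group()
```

'"s"'

`re.match` only tries the pattern at the start of the string.
The match spans [0:3] → '"s"'.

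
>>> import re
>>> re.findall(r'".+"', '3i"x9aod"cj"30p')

['"x9aod"cj"']

Matches: at [2:12] → '"x9aod"cj"'.
Since nothing is captured, `findall` lists the 1 matched substring directly.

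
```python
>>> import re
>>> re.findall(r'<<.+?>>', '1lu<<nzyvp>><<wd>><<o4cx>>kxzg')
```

Because the quantifier is non-greedy, it stops expanding at the earliest point where the rest of the pattern can succeed.
Scanning left to right: at [3:12] → '<<nzyvp>>'; at [12:18] → '<<wd>>'; at [18:26] → '<<o4cx>>'.
With no groups in the pattern, `findall` gives back each whole match — 3 here.

['<<nzyvp>>', '<<wd>>', '<<o4cx>>']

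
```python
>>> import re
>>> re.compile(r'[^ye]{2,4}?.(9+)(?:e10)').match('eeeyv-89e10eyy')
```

None

`match` is anchored at position 0; if the pattern doesn't fit there, it returns None.
Here the string doesn't start with a match, so the call returns None.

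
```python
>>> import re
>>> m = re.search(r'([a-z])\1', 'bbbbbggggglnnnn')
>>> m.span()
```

(0, 2)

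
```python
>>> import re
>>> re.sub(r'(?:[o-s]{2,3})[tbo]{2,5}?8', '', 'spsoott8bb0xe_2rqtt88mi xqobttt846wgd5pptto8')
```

This matches 2 to 3 of a character in [o-s] (non-capturing group); then 2 to 5 of one of [tbo] (lazy), then the literal '8'.
Matches: at [0:8] → 'spsoott8'; at [15:20] → 'rqtt8'; at [25:32] → 'qobttt8'; at [38:44] → 'pptto8'.
`sub` substitutes '' at each match site.

'bb0xe_28mi x46wgd5'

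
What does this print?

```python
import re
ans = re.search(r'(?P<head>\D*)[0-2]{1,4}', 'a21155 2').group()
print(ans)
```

a211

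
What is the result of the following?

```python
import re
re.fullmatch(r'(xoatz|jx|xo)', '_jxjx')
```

`fullmatch` succeeds only if the pattern covers the string from start to end.
Here there's no way to consume every character, so the call returns None.

None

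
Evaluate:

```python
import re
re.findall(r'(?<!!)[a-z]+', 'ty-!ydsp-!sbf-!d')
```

['ty', 'dsp', 'bf']

`(?!…)`/`(?<!…)` only lets a position through if the neighbouring text does NOT match; no characters are consumed.
No capturing groups, so `findall` returns the 3 full match strings.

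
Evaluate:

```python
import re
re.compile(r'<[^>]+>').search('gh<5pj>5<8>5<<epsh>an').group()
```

Unlike `match`, `search` isn't anchored — it looks for the pattern anywhere in the string.
The match spans [2:7] → '<5pj>'.

'<5pj>'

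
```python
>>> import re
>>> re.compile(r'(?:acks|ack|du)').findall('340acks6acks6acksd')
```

Alternation isn't longest-match — the leftmost alternative that fits at this position is chosen.
With no groups in the pattern, `findall` gives back each whole match — 3 here.

['acks', 'acks', 'acks']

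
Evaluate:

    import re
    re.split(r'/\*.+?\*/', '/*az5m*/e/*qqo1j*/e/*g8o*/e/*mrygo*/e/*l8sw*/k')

['', 'e', 'e', 'e', 'e', 'k']

Matches to split on: at [0:8] → '/*az5m*/'; at [9:18] → '/*qqo1j*/'; at [19:26] → '/*g8o*/'; at [27:36] → '/*mrygo*/'; at [37:45] → '/*l8sw*/'.
Each match becomes a cut point; 6 segments remain.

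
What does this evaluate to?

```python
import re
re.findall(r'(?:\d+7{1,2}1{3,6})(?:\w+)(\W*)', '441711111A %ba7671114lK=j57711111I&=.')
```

[' %', '=', '&=.']

With a single group, `findall` returns only what that group captured — 3 items.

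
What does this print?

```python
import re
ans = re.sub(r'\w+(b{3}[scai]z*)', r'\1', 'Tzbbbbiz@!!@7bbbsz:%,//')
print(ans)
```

The pattern matches one or more of a word character; then exactly 3 of a literal 'b', then one of [scai], then zero or more of the literal 'z' (captured).
Matches: at [0:8] → 'Tzbbbbiz'; at [12:18] → '7bbbsz'.
Each match is replaced using the text its own group 1 captured.

bbbiz@!!@bbbsz:%,//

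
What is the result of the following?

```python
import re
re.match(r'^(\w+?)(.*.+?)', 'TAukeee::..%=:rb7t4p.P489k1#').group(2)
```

'Aukeee::..%=:rb7t4p.P489k1#'

This matches anchored at the start of the string; then one or more of a word character (lazy) (captured); then zero or more of any character, then one or more of any character (lazy) (captured).
A non-greedy quantifier consumes as few characters as it can — just enough that the remainder of the pattern still matches from where it stops; whatever follows it matches normally.
`match` is anchored at position 0; if the pattern doesn't fit there, it returns None.
The match spans [0:28] → 'TAukeee::..%=:rb7t4p.P489k1#'.
Captured: group 1 = 'T', group 2 = 'Aukeee::..%=:rb7t4p.P489k1#'.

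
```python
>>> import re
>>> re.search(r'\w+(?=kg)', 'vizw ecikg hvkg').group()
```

'eci'

Because the assertion is zero-width, the text it checks is not consumed and won't appear in the result.
Unlike `match`, `search` isn't anchored — it looks for the pattern anywhere in the string.
The match spans [5:8] → 'eci'.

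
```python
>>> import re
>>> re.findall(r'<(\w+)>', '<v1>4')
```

['v1']

Scanning left to right: at [0:4] match '<v1>', group 1 = 'v1'.
`findall` collects group 1 from the one match (1 total).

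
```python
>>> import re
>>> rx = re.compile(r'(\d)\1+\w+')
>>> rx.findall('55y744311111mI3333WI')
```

['5']

`\1` is not a pattern — it's the concrete string captured by group 1, re-applied verbatim.
Matches: at [0:20] match '55y744311111mI3333WI', group 1 = '5'.
One capturing group, so `findall` returns just the captured substring from the one match — 1 in all.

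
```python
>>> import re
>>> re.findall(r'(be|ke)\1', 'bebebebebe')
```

['be', 'be']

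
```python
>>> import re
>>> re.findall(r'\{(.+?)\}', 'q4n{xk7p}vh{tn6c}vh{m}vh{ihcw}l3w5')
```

Lazy quantifiers expand one character at a time until the remainder of the pattern can match.
Matches: at [3:9] match '{xk7p}', group 1 = 'xk7p'; at [11:17] match '{tn6c}', group 1 = 'tn6c'; at [19:22] match '{m}', group 1 = 'm'; at [24:30] match '{ihcw}', group 1 = 'ihcw'.
One capturing group, so `findall` returns just the captured substring from each match — 4 in all.

['xk7p', 'tn6c', 'm', 'ihcw']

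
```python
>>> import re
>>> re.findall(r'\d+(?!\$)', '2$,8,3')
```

['8', '3']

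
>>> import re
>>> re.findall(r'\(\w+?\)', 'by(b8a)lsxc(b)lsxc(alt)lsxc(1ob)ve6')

Walking the string: at [2:7] → '(b8a)'; at [11:14] → '(b)'; at [18:23] → '(alt)'; at [27:32] → '(1ob)'.
With no groups in the pattern, `findall` gives back each whole match — 4 here.

['(b8a)', '(b)', '(alt)', '(1ob)']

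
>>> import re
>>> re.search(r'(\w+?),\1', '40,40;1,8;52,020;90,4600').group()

`\1` has to match the exact text group 1 already captured.
`re.search` scans for the first position where the pattern succeeds.
The match spans [0:5] → '40,40'.
Captured: group 1 = '40'.

'40,40'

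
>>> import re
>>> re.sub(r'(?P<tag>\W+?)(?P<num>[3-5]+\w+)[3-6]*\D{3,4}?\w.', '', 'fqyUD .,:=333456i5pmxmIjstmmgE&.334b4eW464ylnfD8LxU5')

'fqyUD4b4eW464ylnfD8LxU5'

The pattern matches one or more of a non-word character (lazy) (captured as 'tag'); then one or more of a character in [3-5], then one or more of a word character (captured as 'num'); then zero or more of a character in [3-6], then 3 to 4 of a non-digit (lazy), then a word character; then any character.
Matches: at [5:34] → ' .,:=333456i5pmxmIjstmmgE&.33'.
`sub` substitutes '' at each match site.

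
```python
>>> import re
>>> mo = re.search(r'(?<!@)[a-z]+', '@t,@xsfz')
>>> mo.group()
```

A negative assertion filters positions out without eating any characters.
Unlike `match`, `search` isn't anchored — it looks for the pattern anywhere in the string.
The match spans [5:8] → 'sfz'.

'sfz'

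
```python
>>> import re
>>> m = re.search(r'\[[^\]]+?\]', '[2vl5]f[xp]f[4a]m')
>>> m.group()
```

Unlike `match`, `search` isn't anchored — it looks for the pattern anywhere in the string.
The match spans [0:6] → '[2vl5]'.

'[2vl5]'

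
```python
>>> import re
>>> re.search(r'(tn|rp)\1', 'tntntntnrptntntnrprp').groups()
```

('tn',)

`\1` is not a pattern — it's the concrete string captured by group 1, re-applied verbatim.
`re.search` scans for the first position where the pattern succeeds.
The match spans [0:4] → 'tntn'.
Captured: group 1 = 'tn'.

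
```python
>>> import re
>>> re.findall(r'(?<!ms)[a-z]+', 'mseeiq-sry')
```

['mseeiq', 'sry']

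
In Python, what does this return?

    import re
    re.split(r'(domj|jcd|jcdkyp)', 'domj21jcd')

Matches to split on: at [0:4] → 'domj'; at [6:9] → 'jcd'.
Because the pattern has a capturing group, `split` also inserts each captured text between the pieces.

['', 'domj', '21', 'jcd', '']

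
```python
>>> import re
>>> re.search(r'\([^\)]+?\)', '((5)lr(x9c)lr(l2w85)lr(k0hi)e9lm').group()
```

`re.search` scans for the first position where the pattern succeeds.
The match spans [0:4] → '((5)'.

'((5)'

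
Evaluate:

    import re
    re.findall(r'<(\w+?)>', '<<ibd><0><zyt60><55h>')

['ibd', '0', 'zyt60', '55h']

Matches: at [1:6] match '<ibd>', group 1 = 'ibd'; at [6:9] match '<0>', group 1 = '0'; at [9:16] match '<zyt60>', group 1 = 'zyt60'; at [16:21] match '<55h>', group 1 = '55h'.
With a single group, `findall` returns only what that group captured — 4 items.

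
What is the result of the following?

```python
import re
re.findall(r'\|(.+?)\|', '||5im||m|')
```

The `?` after the quantifier makes it lazy — it takes as little as possible before letting the rest of the pattern try.
`findall` collects group 1 from each match (2 total).

['|5im', 'm']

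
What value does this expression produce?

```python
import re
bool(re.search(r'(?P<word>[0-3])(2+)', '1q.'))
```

False

This matches a character in [0-3] (captured as 'word'); then one or more of a literal '2' (captured).
Here no position works, so the call returns None, and `bool(None)` is False.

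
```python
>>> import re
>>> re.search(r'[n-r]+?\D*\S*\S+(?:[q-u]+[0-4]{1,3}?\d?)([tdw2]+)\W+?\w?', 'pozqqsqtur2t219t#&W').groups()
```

The pattern matches one or more of a character in [n-r] (lazy); then zero or more of a non-digit, then zero or more of a non-whitespace character, then one or more of a non-whitespace character; then one or more of a character in [q-u], then 1 to 3 of a character in [0-4] (lazy), then optionally a digit (non-capturing group); then one or more of one of [tdw2] (captured); then one or more of a non-word character (lazy), then optionally a word character.
The `?` after the quantifier makes it lazy — it takes as little as possible before letting the rest of the pattern try.
`search` walks the string left to right and returns the first match it finds.
The match spans [0:17] → 'pozqqsqtur2t219t#'.
Captured: group 1 = 't'.

('t',)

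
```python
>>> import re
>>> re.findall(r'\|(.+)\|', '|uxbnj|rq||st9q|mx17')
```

`findall` collects group 1 from the one match (1 total).

['uxbnj|rq||st9q']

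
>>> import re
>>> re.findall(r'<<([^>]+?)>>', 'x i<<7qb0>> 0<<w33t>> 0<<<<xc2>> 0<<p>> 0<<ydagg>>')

['7qb0', 'w33t', '<<xc2', 'p', 'ydagg']

One capturing group, so `findall` returns just the captured substring from each match — 5 in all.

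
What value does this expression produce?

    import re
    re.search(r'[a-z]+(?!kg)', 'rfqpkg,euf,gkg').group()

'rfqpkg'

The negative lookahead/lookbehind blocks any match where the forbidden context is present.
`re.search` scans for the first position where the pattern succeeds.
The match spans [0:6] → 'rfqpkg'.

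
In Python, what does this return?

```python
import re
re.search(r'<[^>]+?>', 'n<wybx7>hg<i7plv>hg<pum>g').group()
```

`re.search` scans for the first position where the pattern succeeds.
The match spans [1:8] → '<wybx7>'.

'<wybx7>'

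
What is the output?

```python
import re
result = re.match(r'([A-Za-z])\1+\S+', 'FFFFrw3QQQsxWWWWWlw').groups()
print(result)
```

`\1` has to match the exact text group 1 already captured.
`re.match` only tries the pattern at the start of the string.
The match spans [0:19] → 'FFFFrw3QQQsxWWWWWlw'.
Captured: group 1 = 'F'.

('F',)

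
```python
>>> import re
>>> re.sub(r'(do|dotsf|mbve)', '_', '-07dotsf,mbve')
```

'-07_tsf,_'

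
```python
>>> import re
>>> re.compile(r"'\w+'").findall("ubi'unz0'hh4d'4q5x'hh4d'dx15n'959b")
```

Matches: at [3:9] → "'unz0'"; at [13:19] → "'4q5x'"; at [23:30] → "'dx15n'".
With no groups in the pattern, `findall` gives back each whole match — 3 here.

["'unz0'", "'4q5x'", "'dx15n'"]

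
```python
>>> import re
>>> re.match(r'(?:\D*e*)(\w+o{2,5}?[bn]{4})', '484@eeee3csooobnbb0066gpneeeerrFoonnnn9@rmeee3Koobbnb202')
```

None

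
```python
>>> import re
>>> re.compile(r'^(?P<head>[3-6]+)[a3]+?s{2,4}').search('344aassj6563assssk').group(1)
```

'344'

The match spans [0:7] → '344aass'.
Captured: group 1 = '344'.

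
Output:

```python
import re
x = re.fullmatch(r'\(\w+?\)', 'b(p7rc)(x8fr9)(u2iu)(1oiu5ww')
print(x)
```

`re.fullmatch` requires the pattern to consume the entire string.
Here there's no way to consume every character, so the call returns None.

None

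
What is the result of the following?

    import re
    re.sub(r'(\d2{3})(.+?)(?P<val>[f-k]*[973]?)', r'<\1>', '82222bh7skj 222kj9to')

This matches a digit, then exactly 3 of a literal '2' (captured); then one or more of any character (lazy) (captured); then zero or more of a character in [f-k], then optionally one of [973] (captured as 'val').
Matches: at [0:5] → '82222'.
`\1` in the replacement pulls in group 1's text for each match.

'<8222>bh7skj 222kj9to'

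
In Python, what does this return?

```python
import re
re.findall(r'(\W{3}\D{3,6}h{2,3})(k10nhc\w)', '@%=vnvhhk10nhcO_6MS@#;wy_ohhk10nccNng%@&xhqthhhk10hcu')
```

[('@%=vnvhh', 'k10nhcO')]

The pattern matches exactly 3 of a non-word character, then 3 to 6 of a non-digit, then 2 to 3 of a literal 'h' (captured); then the literal 'k10', then the literal 'nhc', then a word character (captured).
`findall` packs the 2 group values into a tuple for every match.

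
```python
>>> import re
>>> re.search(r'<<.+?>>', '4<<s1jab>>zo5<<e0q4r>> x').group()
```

'<<s1jab>>'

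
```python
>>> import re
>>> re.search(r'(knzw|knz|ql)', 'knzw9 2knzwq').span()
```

(0, 4)

Alternation isn't longest-match — the leftmost alternative that fits at this position is chosen.
`re.search` scans for the first position where the pattern succeeds.
The match spans [0:4] → 'knzw'.
Captured: group 1 = 'knzw'.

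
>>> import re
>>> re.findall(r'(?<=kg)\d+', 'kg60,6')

['60']

The positive lookaround only admits positions where the adjacent text matches; those characters stay outside the span.
`findall` yields the raw match text (1 of them) because the pattern has no groups.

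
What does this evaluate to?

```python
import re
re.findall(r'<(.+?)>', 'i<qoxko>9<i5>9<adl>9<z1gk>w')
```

Scanning left to right: at [1:8] match '<qoxko>', group 1 = 'qoxko'; at [9:13] match '<i5>', group 1 = 'i5'; at [14:19] match '<adl>', group 1 = 'adl'; at [20:26] match '<z1gk>', group 1 = 'z1gk'.
One capturing group, so `findall` returns just the captured substring from each match — 4 in all.

['qoxko', 'i5', 'adl', 'z1gk']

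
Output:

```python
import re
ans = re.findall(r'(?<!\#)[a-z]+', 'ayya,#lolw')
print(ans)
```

A negative assertion filters positions out without eating any characters.
With no groups in the pattern, `findall` gives back each whole match — 2 here.

['ayya', 'olw']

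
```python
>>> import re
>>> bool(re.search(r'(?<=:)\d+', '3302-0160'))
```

False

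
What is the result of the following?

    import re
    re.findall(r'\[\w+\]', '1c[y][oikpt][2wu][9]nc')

`findall` yields the raw match text (4 of them) because the pattern has no groups.

['[y]', '[oikpt]', '[2wu]', '[9]']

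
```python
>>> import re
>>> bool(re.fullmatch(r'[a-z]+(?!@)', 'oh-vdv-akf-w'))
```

False

Because the assertion is negative and zero-width, positions next to the forbidden text are skipped.
`re.fullmatch` is like wrapping the pattern in `^…$` (in single-line mode).
Here the pattern can't cover the whole string, so the call returns None, and `bool(None)` is False.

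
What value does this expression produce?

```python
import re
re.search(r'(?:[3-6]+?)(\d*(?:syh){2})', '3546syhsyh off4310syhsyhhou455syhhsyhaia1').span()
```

This matches one or more of a character in [3-6] (lazy) (non-capturing group); then zero or more of a digit, then the literal 'syh' repeated 2 times (captured).
`re.search` scans for the first position where the pattern succeeds.
The match spans [0:10] → '3546syhsyh'.
Captured: group 1 = '546syhsyh'.

(0, 10)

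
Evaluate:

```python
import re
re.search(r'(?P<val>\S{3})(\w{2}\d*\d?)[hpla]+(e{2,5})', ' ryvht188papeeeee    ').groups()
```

The pattern matches exactly 3 of a non-whitespace character (captured as 'val'); then exactly 2 of a word character, then zero or more of a digit, then optionally a digit (captured); then one or more of one of [hpla]; then 2 to 5 of a literal 'e' (captured).
`re.search` scans for the first position where the pattern succeeds.
The match spans [1:17] → 'ryvht188papeeeee'.
Captured: group 1 = 'ryv', group 2 = 'ht188', group 3 = 'eeeee'.

('ryv', 'ht188', 'eeeee')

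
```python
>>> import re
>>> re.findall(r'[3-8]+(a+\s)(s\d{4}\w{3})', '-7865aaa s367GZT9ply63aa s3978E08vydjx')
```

The pattern matches one or more of a character in [3-8]; then one or more of a literal 'a', then whitespace (captured); then the literal 's', then exactly 4 of a digit, then exactly 3 of a word character (captured).
Scanning left to right: at [20:33] match '63aa s3978E08', groups = ('aa ', 's3978E08').
2 groups means the one result is a tuple of 2 captured strings — 1 here.

[('aa ', 's3978E08')]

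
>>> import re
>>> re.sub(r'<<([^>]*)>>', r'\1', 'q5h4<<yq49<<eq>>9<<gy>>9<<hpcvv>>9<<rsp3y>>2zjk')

'q5h4yq49<<eq9gy9hpcvv9rsp3y2zjk'

The replacement refers to a captured group, so each match is rewritten using its own captured text.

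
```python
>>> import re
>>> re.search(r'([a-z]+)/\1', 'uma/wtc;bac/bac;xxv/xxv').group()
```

A backreference is literal: `\1` must see the identical characters the first group matched.
Unlike `match`, `search` isn't anchored — it looks for the pattern anywhere in the string.
The match spans [8:15] → 'bac/bac'.
Captured: group 1 = 'bac'.

'bac/bac'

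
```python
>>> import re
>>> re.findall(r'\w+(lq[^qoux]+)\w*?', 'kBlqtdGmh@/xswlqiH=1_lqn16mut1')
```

['lqtdGmh@/', 'lqiH=1_l']

The pattern matches one or more of a word character; then the literal 'lq', then one or more of any character except [qoux] (captured); then zero or more of a word character (lazy).
Because there's exactly one group, `findall` drops the full match and keeps group 1 from each hit.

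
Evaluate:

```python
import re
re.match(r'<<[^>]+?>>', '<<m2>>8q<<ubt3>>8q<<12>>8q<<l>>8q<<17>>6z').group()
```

'<<m2>>'

`re.match` won't scan ahead — the pattern has to work from the very first character.
The match spans [0:6] → '<<m2>>'.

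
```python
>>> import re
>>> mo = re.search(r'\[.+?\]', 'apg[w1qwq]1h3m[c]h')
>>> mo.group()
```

The `?` after the quantifier makes it lazy — it takes as little as possible before letting the rest of the pattern try.
`re.search` scans for the first position where the pattern succeeds.
The match spans [3:10] → '[w1qwq]'.

'[w1qwq]'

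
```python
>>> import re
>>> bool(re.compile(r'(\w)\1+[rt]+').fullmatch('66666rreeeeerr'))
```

A backreference is literal: `\1` must see the identical characters the first group matched.
`re.fullmatch` requires the pattern to consume the entire string.
Here the string isn't matched end-to-end, so the call returns None, and `bool(None)` is False.

False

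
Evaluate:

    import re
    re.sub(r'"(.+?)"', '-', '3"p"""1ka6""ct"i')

'3---i'

With the lazy modifier that quantifier settles for the fewest repetitions that let the rest of the pattern succeed (the atoms after it are unaffected and can still be greedy).
Each match is replaced by '-'.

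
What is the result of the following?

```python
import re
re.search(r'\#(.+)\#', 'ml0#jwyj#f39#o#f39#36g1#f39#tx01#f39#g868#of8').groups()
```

('jwyj#f39#o#f39#36g1#f39#tx01#f39#g868',)

The match spans [3:42] → '#jwyj#f39#o#f39#36g1#f39#tx01#f39#g868#'.
Captured: group 1 = 'jwyj#f39#o#f39#36g1#f39#tx01#f39#g868'.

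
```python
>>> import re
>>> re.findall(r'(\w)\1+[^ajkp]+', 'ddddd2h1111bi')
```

After group 1 captures some text, `\1` only succeeds where that same text appears again.
Because there's exactly one group, `findall` drops the full match and keeps group 1 from the one hit.

['d']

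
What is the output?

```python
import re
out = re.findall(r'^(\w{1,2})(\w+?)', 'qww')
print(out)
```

Pattern: anchored at the start of the string; then 1 to 2 of a word character (captured); then one or more of a word character (lazy) (captured).
Matches: at [0:3] match 'qww', groups = ('qw', 'w').
Multiple groups make `findall` return tuples — one 2-tuple for the one match.

[('qw', 'w')]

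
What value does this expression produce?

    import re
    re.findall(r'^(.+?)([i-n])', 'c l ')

[('c ', 'l')]

Pattern: anchored at the start of the string; then one or more of any character (lazy) (captured); then a character in [i-n] (captured).
Matches: at [0:3] match 'c l', groups = ('c ', 'l').
Multiple groups make `findall` return tuples — one 2-tuple for the one match.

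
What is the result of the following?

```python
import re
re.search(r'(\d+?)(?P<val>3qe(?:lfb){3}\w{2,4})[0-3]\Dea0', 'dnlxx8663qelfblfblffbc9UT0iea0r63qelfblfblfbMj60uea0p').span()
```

(31, 52)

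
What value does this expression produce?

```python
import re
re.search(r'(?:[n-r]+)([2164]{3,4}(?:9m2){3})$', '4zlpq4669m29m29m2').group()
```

'pq4669m29m29m2'

This matches one or more of a character in [n-r] (non-capturing group); then 3 to 4 of one of [2164], then the literal '9m2' repeated 3 times (captured); then anchored at the end.
The match spans [3:17] → 'pq4669m29m29m2'.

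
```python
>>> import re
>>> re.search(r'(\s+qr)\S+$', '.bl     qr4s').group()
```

'     qr4s'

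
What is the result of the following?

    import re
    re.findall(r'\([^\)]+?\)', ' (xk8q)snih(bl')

['(xk8q)']

`findall` yields the raw match text (1 of them) because the pattern has no groups.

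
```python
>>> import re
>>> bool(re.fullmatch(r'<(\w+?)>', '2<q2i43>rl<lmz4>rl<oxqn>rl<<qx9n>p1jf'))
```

`re.fullmatch` requires the pattern to consume the entire string.
Here there's no way to consume every character, so the call returns None, and `bool(None)` is False.

False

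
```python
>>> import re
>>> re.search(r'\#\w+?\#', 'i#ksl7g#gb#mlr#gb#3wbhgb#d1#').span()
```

The match spans [1:8] → '#ksl7g#'.

(1, 8)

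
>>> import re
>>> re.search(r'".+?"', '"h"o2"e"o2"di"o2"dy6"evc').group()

'"h"'

Lazy quantifiers expand one character at a time until the remainder of the pattern can match.
Unlike `match`, `search` isn't anchored — it looks for the pattern anywhere in the string.
The match spans [0:3] → '"h"'.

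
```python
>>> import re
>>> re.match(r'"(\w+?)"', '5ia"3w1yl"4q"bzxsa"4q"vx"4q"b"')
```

None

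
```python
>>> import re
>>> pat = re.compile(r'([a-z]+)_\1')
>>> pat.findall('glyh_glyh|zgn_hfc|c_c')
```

`\1` has to match the exact text group 1 already captured.
Walking the string: at [0:9] match 'glyh_glyh', group 1 = 'glyh'; at [18:21] match 'c_c', group 1 = 'c'.
With a single group, `findall` returns only what that group captured — 2 items.

['glyh', 'c']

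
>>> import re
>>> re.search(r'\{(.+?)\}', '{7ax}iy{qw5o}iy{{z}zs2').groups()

The match spans [0:5] → '{7ax}'.
Captured: group 1 = '7ax'.

('7ax',)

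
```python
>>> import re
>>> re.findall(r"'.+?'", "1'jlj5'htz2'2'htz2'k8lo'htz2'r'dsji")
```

["'jlj5'", "'2'", "'k8lo'", "'r'"]

The `?` after the quantifier makes it lazy — it takes as little as possible before letting the rest of the pattern try.
Walking the string: at [1:7] → "'jlj5'"; at [11:14] → "'2'"; at [18:24] → "'k8lo'"; at [28:31] → "'r'".
With no groups in the pattern, `findall` gives back each whole match — 4 here.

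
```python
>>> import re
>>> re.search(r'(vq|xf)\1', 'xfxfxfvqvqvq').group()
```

'xfxf'

`\1` is not a pattern — it's the concrete string captured by group 1, re-applied verbatim.
The match spans [0:4] → 'xfxf'.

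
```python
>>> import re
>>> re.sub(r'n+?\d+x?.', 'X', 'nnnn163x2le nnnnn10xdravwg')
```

'Xle Xravwg'

Each match is replaced by 'X'.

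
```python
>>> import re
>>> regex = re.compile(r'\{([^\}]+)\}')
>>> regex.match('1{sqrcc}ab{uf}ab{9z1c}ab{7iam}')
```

None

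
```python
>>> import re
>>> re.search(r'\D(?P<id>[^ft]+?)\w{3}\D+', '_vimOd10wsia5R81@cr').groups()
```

('v',)

Pattern: a non-digit; then one or more of any character except [ft] (lazy) (captured as 'id'); then exactly 3 of a word character, then one or more of a non-digit.
The `?` after the quantifier makes it lazy — it takes as little as possible before letting the rest of the pattern try.
`re.search` tries every starting position until one works.
The match spans [0:6] → '_vimOd'.
Captured: group 1 = 'v'.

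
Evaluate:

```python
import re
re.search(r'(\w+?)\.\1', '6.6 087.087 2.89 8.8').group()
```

`\1` has to match the exact text group 1 already captured.
`re.search` tries every starting position until one works.
The match spans [0:3] → '6.6'.
Captured: group 1 = '6'.

'6.6'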